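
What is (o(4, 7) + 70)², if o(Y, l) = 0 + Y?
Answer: 5476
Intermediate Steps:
o(Y, l) = Y
(o(4, 7) + 70)² = (4 + 70)² = 74² = 5476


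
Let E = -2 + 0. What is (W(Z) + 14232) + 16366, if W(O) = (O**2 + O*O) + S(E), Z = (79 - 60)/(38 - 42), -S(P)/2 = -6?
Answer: 245241/8 ≈ 30655.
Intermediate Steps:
E = -2
S(P) = 12 (S(P) = -2*(-6) = 12)
Z = -19/4 (Z = 19/(-4) = 19*(-1/4) = -19/4 ≈ -4.7500)
W(O) = 12 + 2*O**2 (W(O) = (O**2 + O*O) + 12 = (O**2 + O**2) + 12 = 2*O**2 + 12 = 12 + 2*O**2)
(W(Z) + 14232) + 16366 = ((12 + 2*(-19/4)**2) + 14232) + 16366 = ((12 + 2*(361/16)) + 14232) + 16366 = ((12 + 361/8) + 14232) + 16366 = (457/8 + 14232) + 16366 = 114313/8 + 16366 = 245241/8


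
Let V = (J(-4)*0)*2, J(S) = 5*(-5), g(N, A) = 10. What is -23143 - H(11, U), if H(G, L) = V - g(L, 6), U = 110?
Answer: -23133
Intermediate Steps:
J(S) = -25
V = 0 (V = -25*0*2 = 0*2 = 0)
H(G, L) = -10 (H(G, L) = 0 - 1*10 = 0 - 10 = -10)
-23143 - H(11, U) = -23143 - 1*(-10) = -23143 + 10 = -23133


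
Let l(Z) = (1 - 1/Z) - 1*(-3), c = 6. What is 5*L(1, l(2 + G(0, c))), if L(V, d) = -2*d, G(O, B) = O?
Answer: -35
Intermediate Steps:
l(Z) = 4 - 1/Z (l(Z) = (1 - 1/Z) + 3 = 4 - 1/Z)
5*L(1, l(2 + G(0, c))) = 5*(-2*(4 - 1/(2 + 0))) = 5*(-2*(4 - 1/2)) = 5*(-2*(4 - 1*½)) = 5*(-2*(4 - ½)) = 5*(-2*7/2) = 5*(-7) = -35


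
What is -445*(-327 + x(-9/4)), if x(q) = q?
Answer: 586065/4 ≈ 1.4652e+5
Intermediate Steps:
-445*(-327 + x(-9/4)) = -445*(-327 - 9/4) = -445*(-1317/4) = 586065/4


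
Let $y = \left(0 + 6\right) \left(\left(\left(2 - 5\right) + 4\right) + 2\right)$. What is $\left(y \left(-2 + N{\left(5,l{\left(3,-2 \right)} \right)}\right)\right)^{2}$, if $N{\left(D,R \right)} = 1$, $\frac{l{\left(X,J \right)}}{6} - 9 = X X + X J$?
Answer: $324$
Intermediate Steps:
$l{\left(X,J \right)} = 54 + 6 X^{2} + 6 J X$ ($l{\left(X,J \right)} = 54 + 6 \left(X X + X J\right) = 54 + 6 \left(X^{2} + J X\right) = 54 + \left(6 X^{2} + 6 J X\right) = 54 + 6 X^{2} + 6 J X$)
$y = 18$ ($y = 6 \left(\left(-3 + 4\right) + 2\right) = 6 \left(1 + 2\right) = 6 \cdot 3 = 18$)
$\left(y \left(-2 + N{\left(5,l{\left(3,-2 \right)} \right)}\right)\right)^{2} = \left(18 \left(-2 + 1\right)\right)^{2} = \left(18 \left(-1\right)\right)^{2} = \left(-18\right)^{2} = 324$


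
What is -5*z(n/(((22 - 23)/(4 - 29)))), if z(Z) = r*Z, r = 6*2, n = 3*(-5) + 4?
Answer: 16500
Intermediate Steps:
n = -11 (n = -15 + 4 = -11)
r = 12
z(Z) = 12*Z
-5*z(n/(((22 - 23)/(4 - 29)))) = -60*(-11*(4 - 29)/(22 - 23)) = -60*(-11/((-1/(-25)))) = -60*(-11/((-1*(-1/25)))) = -60*(-11/1/25) = -60*(-11*25) = -60*(-275) = -5*(-3300) = 16500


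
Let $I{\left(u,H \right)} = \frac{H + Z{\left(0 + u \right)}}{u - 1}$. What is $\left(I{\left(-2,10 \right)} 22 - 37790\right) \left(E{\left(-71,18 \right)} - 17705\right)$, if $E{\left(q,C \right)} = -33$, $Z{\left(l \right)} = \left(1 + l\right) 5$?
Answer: $\frac{2012908240}{3} \approx 6.7097 \cdot 10^{8}$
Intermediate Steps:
$Z{\left(l \right)} = 5 + 5 l$
$I{\left(u,H \right)} = \frac{5 + H + 5 u}{-1 + u}$ ($I{\left(u,H \right)} = \frac{H + \left(5 + 5 \left(0 + u\right)\right)}{u - 1} = \frac{H + \left(5 + 5 u\right)}{-1 + u} = \frac{5 + H + 5 u}{-1 + u}$)
$\left(I{\left(-2,10 \right)} 22 - 37790\right) \left(E{\left(-71,18 \right)} - 17705\right) = \left(\frac{5 + 10 + 5 \left(-2\right)}{-1 - 2} \cdot 22 - 37790\right) \left(-33 - 17705\right) = \left(\frac{5 + 10 - 10}{-3} \cdot 22 - 37790\right) \left(-17738\right) = \left(\left(- \frac{1}{3}\right) 5 \cdot 22 - 37790\right) \left(-17738\right) = \left(\left(- \frac{5}{3}\right) 22 - 37790\right) \left(-17738\right) = \left(- \frac{110}{3} - 37790\right) \left(-17738\right) = \left(- \frac{113480}{3}\right) \left(-17738\right) = \frac{2012908240}{3}$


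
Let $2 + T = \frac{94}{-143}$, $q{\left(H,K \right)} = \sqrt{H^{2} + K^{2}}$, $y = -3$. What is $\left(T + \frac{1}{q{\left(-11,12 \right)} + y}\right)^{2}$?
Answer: $\frac{4692767593}{670072832} - \frac{96851 \sqrt{265}}{4685824} \approx 6.6669$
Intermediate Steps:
$T = - \frac{380}{143}$ ($T = -2 + \frac{94}{-143} = -2 + 94 \left(- \frac{1}{143}\right) = -2 - \frac{94}{143} = - \frac{380}{143} \approx -2.6573$)
$\left(T + \frac{1}{q{\left(-11,12 \right)} + y}\right)^{2} = \left(- \frac{380}{143} + \frac{1}{\sqrt{\left(-11\right)^{2} + 12^{2}} - 3}\right)^{2} = \left(- \frac{380}{143} + \frac{1}{\sqrt{121 + 144} - 3}\right)^{2} = \left(- \frac{380}{143} + \frac{1}{\sqrt{265} - 3}\right)^{2} = \left(- \frac{380}{143} + \frac{1}{-3 + \sqrt{265}}\right)^{2}$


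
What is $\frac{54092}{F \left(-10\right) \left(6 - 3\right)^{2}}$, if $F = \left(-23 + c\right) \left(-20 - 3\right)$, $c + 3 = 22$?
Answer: $- \frac{13523}{2070} \approx -6.5329$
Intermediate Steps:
$c = 19$ ($c = -3 + 22 = 19$)
$F = 92$ ($F = \left(-23 + 19\right) \left(-20 - 3\right) = \left(-4\right) \left(-23\right) = 92$)
$\frac{54092}{F \left(-10\right) \left(6 - 3\right)^{2}} = \frac{54092}{92 \left(-10\right) \left(6 - 3\right)^{2}} = \frac{54092}{\left(-920\right) 3^{2}} = \frac{54092}{\left(-920\right) 9} = \frac{54092}{-8280} = 54092 \left(- \frac{1}{8280}\right) = - \frac{13523}{2070}$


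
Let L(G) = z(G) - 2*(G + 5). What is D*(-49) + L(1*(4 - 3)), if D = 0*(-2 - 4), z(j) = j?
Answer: -11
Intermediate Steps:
L(G) = -10 - G (L(G) = G - 2*(G + 5) = G - 2*(5 + G) = G + (-10 - 2*G) = -10 - G)
D = 0 (D = 0*(-6) = 0)
D*(-49) + L(1*(4 - 3)) = 0*(-49) + (-10 - (4 - 3)) = 0 + (-10 - 1) = 0 - 11 = -11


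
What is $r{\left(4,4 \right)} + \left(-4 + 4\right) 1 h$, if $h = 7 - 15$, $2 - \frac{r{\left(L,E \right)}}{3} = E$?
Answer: $-6$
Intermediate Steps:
$r{\left(L,E \right)} = 6 - 3 E$
$h = -8$
$r{\left(4,4 \right)} + \left(-4 + 4\right) 1 h = \left(6 - 12\right) + \left(-4 + 4\right) 1 \left(-8\right) = \left(6 - 12\right) + 0 \cdot 1 \left(-8\right) = -6 + 0 \left(-8\right) = -6 + 0 = -6$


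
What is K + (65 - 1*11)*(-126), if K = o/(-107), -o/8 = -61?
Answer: -728516/107 ≈ -6808.6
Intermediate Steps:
o = 488 (o = -8*(-61) = 488)
K = -488/107 (K = 488/(-107) = 488*(-1/107) = -488/107 ≈ -4.5607)
K + (65 - 1*11)*(-126) = -488/107 + (65 - 1*11)*(-126) = -488/107 + (65 - 11)*(-126) = -488/107 + 54*(-126) = -488/107 - 6804 = -728516/107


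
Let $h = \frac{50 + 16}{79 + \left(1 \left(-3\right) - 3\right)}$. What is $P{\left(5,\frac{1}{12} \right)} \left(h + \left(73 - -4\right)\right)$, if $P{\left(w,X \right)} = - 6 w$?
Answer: $- \frac{170610}{73} \approx -2337.1$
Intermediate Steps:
$h = \frac{66}{73}$ ($h = \frac{66}{79 - 6} = \frac{66}{73} \approx 0.90411$)
$P{\left(5,\frac{1}{12} \right)} \left(h + \left(73 - -4\right)\right) = \left(-6\right) 5 \left(\frac{66}{73} + \left(73 - -4\right)\right) = - 30 \left(\frac{66}{73} + \left(73 + 4\right)\right) = - 30 \left(\frac{66}{73} + 77\right) = \left(-30\right) \frac{5687}{73} = - \frac{170610}{73}$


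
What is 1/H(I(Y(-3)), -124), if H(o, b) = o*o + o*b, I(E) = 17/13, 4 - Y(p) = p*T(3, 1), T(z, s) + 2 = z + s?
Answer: -169/27115 ≈ -0.0062327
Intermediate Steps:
T(z, s) = -2 + s + z (T(z, s) = -2 + (z + s) = -2 + (s + z) = -2 + s + z)
Y(p) = 4 - 2*p (Y(p) = 4 - p*(-2 + 1 + 3) = 4 - p*2 = 4 - 2*p)
I(E) = 17/13 (I(E) = 17*(1/13) = 17/13)
H(o, b) = o² + b*o
1/H(I(Y(-3)), -124) = 1/(17*(-124 + 17/13)/13) = 1/((17/13)*(-1595/13)) = 1/(-27115/169) = -169/27115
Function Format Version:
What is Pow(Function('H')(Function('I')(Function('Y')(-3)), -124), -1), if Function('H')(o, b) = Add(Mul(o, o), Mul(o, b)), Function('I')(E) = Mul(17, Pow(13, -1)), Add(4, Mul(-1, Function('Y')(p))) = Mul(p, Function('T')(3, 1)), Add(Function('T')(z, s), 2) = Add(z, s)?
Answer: Rational(-169, 27115) ≈ -0.0062327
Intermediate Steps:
Function('T')(z, s) = Add(-2, s, z) (Function('T')(z, s) = Add(-2, Add(z, s)) = Add(-2, Add(s, z)) = Add(-2, s, z))
Function('Y')(p) = Add(4, Mul(-2, p)) (Function('Y')(p) = Add(4, Mul(-1, Mul(p, Add(-2, 1, 3)))) = Add(4, Mul(-1, Mul(p, 2))) = Add(4, Mul(-1, Mul(2, p))) = Add(4, Mul(-2, p)))
Function('I')(E) = Rational(17, 13) (Function('I')(E) = Mul(17, Rational(1, 13)) = Rational(17, 13))
Function('H')(o, b) = Add(Pow(o, 2), Mul(b, o))
Pow(Function('H')(Function('I')(Function('Y')(-3)), -124), -1) = Pow(Mul(Rational(17, 13), Add(-124, Rational(17, 13))), -1) = Pow(Mul(Rational(17, 13), Rational(-1595, 13)), -1) = Pow(Rational(-27115, 169), -1) = Rational(-169, 27115)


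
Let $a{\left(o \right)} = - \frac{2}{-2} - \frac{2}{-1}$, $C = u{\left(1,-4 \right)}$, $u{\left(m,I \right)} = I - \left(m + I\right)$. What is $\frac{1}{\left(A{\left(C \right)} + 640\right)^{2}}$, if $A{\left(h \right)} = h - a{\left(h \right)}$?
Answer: $\frac{1}{404496} \approx 2.4722 \cdot 10^{-6}$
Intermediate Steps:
$u{\left(m,I \right)} = - m$ ($u{\left(m,I \right)} = I - \left(I + m\right) = - m$)
$C = -1$ ($C = \left(-1\right) 1 = -1$)
$a{\left(o \right)} = 3$ ($a{\left(o \right)} = \left(-2\right) \left(- \frac{1}{2}\right) - -2 = 1 + 2 = 3$)
$A{\left(h \right)} = -3 + h$ ($A{\left(h \right)} = h - 3 = -3 + h$)
$\frac{1}{\left(A{\left(C \right)} + 640\right)^{2}} = \frac{1}{\left(\left(-3 - 1\right) + 640\right)^{2}} = \frac{1}{\left(-4 + 640\right)^{2}} = \frac{1}{636^{2}} = \frac{1}{404496}$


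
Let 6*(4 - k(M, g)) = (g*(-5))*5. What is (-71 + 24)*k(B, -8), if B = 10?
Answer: 4136/3 ≈ 1378.7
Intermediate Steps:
k(M, g) = 4 + 25*g/6 (k(M, g) = 4 - g*(-5)*5/6 = 4 - (-5*g)*5/6 = 4 - (-25)*g/6 = 4 + 25*g/6)
(-71 + 24)*k(B, -8) = (-71 + 24)*(4 + (25/6)*(-8)) = -47*(4 - 100/3) = -47*(-88/3) = 4136/3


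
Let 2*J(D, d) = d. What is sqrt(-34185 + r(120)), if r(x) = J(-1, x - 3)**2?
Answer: I*sqrt(123051)/2 ≈ 175.39*I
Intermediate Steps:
J(D, d) = d/2
r(x) = (-3/2 + x/2)**2 (r(x) = ((x - 3)/2)**2 = ((-3 + x)/2)**2 = (-3/2 + x/2)**2)
sqrt(-34185 + r(120)) = sqrt(-34185 + (-3 + 120)**2/4) = sqrt(-34185 + (1/4)*117**2) = sqrt(-34185 + (1/4)*13689) = sqrt(-34185 + 13689/4) = sqrt(-123051/4) = I*sqrt(123051)/2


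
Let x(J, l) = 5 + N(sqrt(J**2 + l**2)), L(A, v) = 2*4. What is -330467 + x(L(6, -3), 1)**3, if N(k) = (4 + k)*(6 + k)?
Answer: 2333117 + 330080*sqrt(65) ≈ 4.9943e+6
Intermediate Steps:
L(A, v) = 8
x(J, l) = 29 + J**2 + l**2 + 10*sqrt(J**2 + l**2) (x(J, l) = 5 + (24 + (sqrt(J**2 + l**2))**2 + 10*sqrt(J**2 + l**2)) = 5 + (24 + (J**2 + l**2) + 10*sqrt(J**2 + l**2)) = 5 + (24 + J**2 + l**2 + 10*sqrt(J**2 + l**2)) = 29 + J**2 + l**2 + 10*sqrt(J**2 + l**2))
-330467 + x(L(6, -3), 1)**3 = -330467 + (29 + 8**2 + 1**2 + 10*sqrt(8**2 + 1**2))**3 = -330467 + (29 + 64 + 1 + 10*sqrt(64 + 1))**3 = -330467 + (29 + 64 + 1 + 10*sqrt(65))**3 = -330467 + (94 + 10*sqrt(65))**3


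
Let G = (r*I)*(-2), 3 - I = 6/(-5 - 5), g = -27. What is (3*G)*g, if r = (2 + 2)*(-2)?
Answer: -23328/5 ≈ -4665.6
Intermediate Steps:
I = 18/5 (I = 3 - 6/(-5 - 5) = 3 - 6/(-10) = 3 - (-1)*6/10 = 3 - 1*(-3/5) = 3 + 3/5 = 18/5 ≈ 3.6000)
r = -8 (r = 4*(-2) = -8)
G = 288/5 (G = -8*18/5*(-2) = -144/5*(-2) = 288/5 ≈ 57.600)
(3*G)*g = (3*(288/5))*(-27) = (864/5)*(-27) = -23328/5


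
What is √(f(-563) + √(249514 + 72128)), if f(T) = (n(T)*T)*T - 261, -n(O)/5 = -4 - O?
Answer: √(-885928616 + 3*√35738) ≈ 29765.0*I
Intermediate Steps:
n(O) = 20 + 5*O (n(O) = -5*(-4 - O) = 20 + 5*O)
f(T) = -261 + T²*(20 + 5*T) (f(T) = ((20 + 5*T)*T)*T - 261 = (T*(20 + 5*T))*T - 261 = T²*(20 + 5*T) - 261 = -261 + T²*(20 + 5*T))
√(f(-563) + √(249514 + 72128)) = √((-261 + 5*(-563)²*(4 - 563)) + √(249514 + 72128)) = √((-261 + 5*316969*(-559)) + √321642) = √((-261 - 885928355) + 3*√35738) = √(-885928616 + 3*√35738)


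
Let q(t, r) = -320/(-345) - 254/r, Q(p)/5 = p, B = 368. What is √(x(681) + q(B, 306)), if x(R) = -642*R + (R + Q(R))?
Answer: I*√595936730651/1173 ≈ 658.12*I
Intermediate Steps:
Q(p) = 5*p
q(t, r) = 64/69 - 254/r (q(t, r) = -320*(-1/345) - 254/r = 64/69 - 254/r)
x(R) = -636*R (x(R) = -642*R + (R + 5*R) = -642*R + 6*R = -636*R)
√(x(681) + q(B, 306)) = √(-636*681 + (64/69 - 254/306)) = √(-433116 + (64/69 - 254*1/306)) = √(-433116 + (64/69 - 127/153)) = √(-433116 + 343/3519) = √(-1524134861/3519) = I*√595936730651/1173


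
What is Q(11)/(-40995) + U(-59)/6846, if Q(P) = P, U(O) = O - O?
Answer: -11/40995 ≈ -0.00026833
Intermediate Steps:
U(O) = 0
Q(11)/(-40995) + U(-59)/6846 = 11/(-40995) + 0/6846 = 11*(-1/40995) + 0*(1/6846) = -11/40995 + 0 = -11/40995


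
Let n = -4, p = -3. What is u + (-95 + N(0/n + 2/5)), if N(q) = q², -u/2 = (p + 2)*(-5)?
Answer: -2621/25 ≈ -104.84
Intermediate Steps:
u = -10 (u = -2*(-3 + 2)*(-5) = -(-2)*(-5) = -2*5 = -10)
u + (-95 + N(0/n + 2/5)) = -10 + (-95 + (0/(-4) + 2/5)²) = -10 + (-95 + (0*(-¼) + 2*(⅕))²) = -10 + (-95 + (0 + ⅖)²) = -10 + (-95 + (⅖)²) = -10 + (-95 + 4/25) = -10 - 2371/25 = -2621/25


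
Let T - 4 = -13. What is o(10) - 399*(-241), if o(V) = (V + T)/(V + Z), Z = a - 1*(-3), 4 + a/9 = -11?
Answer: 11731397/122 ≈ 96159.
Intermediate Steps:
a = -135 (a = -36 + 9*(-11) = -36 - 99 = -135)
T = -9 (T = 4 - 13 = -9)
Z = -132 (Z = -135 - 1*(-3) = -135 + 3 = -132)
o(V) = (-9 + V)/(-132 + V) (o(V) = (V - 9)/(V - 132) = (-9 + V)/(-132 + V))
o(10) - 399*(-241) = (-9 + 10)/(-132 + 10) - 399*(-241) = 1/(-122) + 96159 = -1/122*1 + 96159 = -1/122 + 96159 = 11731397/122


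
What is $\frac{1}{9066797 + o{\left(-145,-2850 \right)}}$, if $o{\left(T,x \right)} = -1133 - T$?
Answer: $\frac{1}{9065809} \approx 1.103 \cdot 10^{-7}$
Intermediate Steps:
$\frac{1}{9066797 + o{\left(-145,-2850 \right)}} = \frac{1}{9066797 - 988} = \frac{1}{9065809}$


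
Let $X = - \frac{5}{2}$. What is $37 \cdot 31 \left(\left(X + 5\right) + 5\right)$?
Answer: $\frac{17205}{2} \approx 8602.5$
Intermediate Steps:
$X = - \frac{5}{2}$ ($X = \left(-5\right) \frac{1}{2} = - \frac{5}{2} \approx -2.5$)
$37 \cdot 31 \left(\left(X + 5\right) + 5\right) = 37 \cdot 31 \left(\left(- \frac{5}{2} + 5\right) + 5\right) = 1147 \left(\frac{5}{2} + 5\right) = 1147 \cdot \frac{15}{2} = \frac{17205}{2}$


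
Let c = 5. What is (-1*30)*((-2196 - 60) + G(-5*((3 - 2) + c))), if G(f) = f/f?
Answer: 67650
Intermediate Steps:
G(f) = 1
(-1*30)*((-2196 - 60) + G(-5*((3 - 2) + c))) = (-1*30)*((-2196 - 60) + 1) = -30*(-2256 + 1) = -30*(-2255) = 67650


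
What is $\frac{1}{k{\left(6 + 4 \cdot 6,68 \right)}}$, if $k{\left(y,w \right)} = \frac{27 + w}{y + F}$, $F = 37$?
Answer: $\frac{67}{95} \approx 0.70526$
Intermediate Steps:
$k{\left(y,w \right)} = \frac{27 + w}{37 + y}$ ($k{\left(y,w \right)} = \frac{27 + w}{y + 37} = \frac{27 + w}{37 + y}$)
$\frac{1}{k{\left(6 + 4 \cdot 6,68 \right)}} = \frac{1}{\frac{1}{37 + \left(6 + 4 \cdot 6\right)} \left(27 + 68\right)} = \frac{1}{\frac{1}{37 + \left(6 + 24\right)} 95} = \frac{1}{\frac{1}{37 + 30} \cdot 95} = \frac{1}{\frac{1}{67} \cdot 95} = \frac{1}{\frac{95}{67}} = \frac{67}{95}$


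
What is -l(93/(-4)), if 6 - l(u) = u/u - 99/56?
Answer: -379/56 ≈ -6.7679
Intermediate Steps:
l(u) = 379/56 (l(u) = 6 - (u/u - 99/56) = 6 - (1 - 99*1/56) = 6 - (1 - 99/56) = 6 - 1*(-43/56) = 6 + 43/56 = 379/56)
-l(93/(-4)) = -1*379/56 = -379/56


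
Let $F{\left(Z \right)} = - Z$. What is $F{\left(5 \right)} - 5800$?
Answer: $-5805$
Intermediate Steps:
$F{\left(5 \right)} - 5800 = \left(-1\right) 5 - 5800 = -5 - 5800 = -5805$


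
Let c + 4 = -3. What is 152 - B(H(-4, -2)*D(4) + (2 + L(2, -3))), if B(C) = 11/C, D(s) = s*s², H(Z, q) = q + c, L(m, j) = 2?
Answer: 7905/52 ≈ 152.02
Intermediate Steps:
c = -7 (c = -4 - 3 = -7)
H(Z, q) = -7 + q (H(Z, q) = q - 7 = -7 + q)
D(s) = s³
152 - B(H(-4, -2)*D(4) + (2 + L(2, -3))) = 152 - 11/((-7 - 2)*4³ + (2 + 2)) = 152 - 11/(-9*64 + 4) = 152 - 11/(-576 + 4) = 152 - 11/(-572) = 152 - 11*(-1)/572 = 152 - 1*(-1/52) = 152 + 1/52 = 7905/52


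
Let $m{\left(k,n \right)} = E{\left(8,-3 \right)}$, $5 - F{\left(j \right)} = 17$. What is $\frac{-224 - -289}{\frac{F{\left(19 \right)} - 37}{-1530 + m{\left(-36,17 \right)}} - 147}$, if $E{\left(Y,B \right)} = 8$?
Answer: $- \frac{19786}{44737} \approx -0.44227$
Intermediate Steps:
$F{\left(j \right)} = -12$ ($F{\left(j \right)} = 5 - 17 = -12$)
$m{\left(k,n \right)} = 8$
$\frac{-224 - -289}{\frac{F{\left(19 \right)} - 37}{-1530 + m{\left(-36,17 \right)}} - 147} = \frac{-224 - -289}{\frac{-12 - 37}{-1530 + 8} - 147} = \frac{-224 + 289}{- \frac{49}{-1522} - 147} = \frac{65}{\left(-49\right) \left(- \frac{1}{1522}\right) - 147} = \frac{65}{\frac{49}{1522} - 147} = \frac{65}{- \frac{223685}{1522}} = 65 \left(- \frac{1522}{223685}\right) = - \frac{19786}{44737}$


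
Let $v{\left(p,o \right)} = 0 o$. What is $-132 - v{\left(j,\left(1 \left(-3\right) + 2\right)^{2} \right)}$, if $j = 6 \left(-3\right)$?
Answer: $-132$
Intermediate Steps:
$j = -18$
$v{\left(p,o \right)} = 0$
$-132 - v{\left(j,\left(1 \left(-3\right) + 2\right)^{2} \right)} = -132 - 0 = -132 + 0 = -132$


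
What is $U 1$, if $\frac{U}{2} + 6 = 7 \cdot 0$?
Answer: $-12$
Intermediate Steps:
$U = -12$ ($U = -12 + 2 \cdot 7 \cdot 0 = -12 + 2 \cdot 0 = -12 + 0 = -12$)
$U 1 = \left(-12\right) 1 = -12$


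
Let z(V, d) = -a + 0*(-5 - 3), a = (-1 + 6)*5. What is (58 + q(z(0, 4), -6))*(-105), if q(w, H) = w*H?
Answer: -21840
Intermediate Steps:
a = 25 (a = 5*5 = 25)
z(V, d) = -25 (z(V, d) = -1*25 + 0*(-5 - 3) = -25 + 0*(-8) = -25 + 0 = -25)
q(w, H) = H*w
(58 + q(z(0, 4), -6))*(-105) = (58 - 6*(-25))*(-105) = (58 + 150)*(-105) = 208*(-105) = -21840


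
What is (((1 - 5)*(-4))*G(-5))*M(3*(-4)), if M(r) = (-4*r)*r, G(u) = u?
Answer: 46080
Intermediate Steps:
M(r) = -4*r²
(((1 - 5)*(-4))*G(-5))*M(3*(-4)) = (((1 - 5)*(-4))*(-5))*(-4*(3*(-4))²) = (-4*(-4)*(-5))*(-4*(-12)²) = (16*(-5))*(-4*144) = -80*(-576) = 46080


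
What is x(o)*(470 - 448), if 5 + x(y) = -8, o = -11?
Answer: -286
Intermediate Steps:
x(y) = -13 (x(y) = -5 - 8 = -13)
x(o)*(470 - 448) = -13*(470 - 448) = -13*22 = -286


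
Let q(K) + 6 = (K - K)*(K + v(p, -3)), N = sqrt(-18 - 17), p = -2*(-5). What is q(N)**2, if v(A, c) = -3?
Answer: 36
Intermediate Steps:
p = 10
N = I*sqrt(35) (N = sqrt(-35) = I*sqrt(35) ≈ 5.9161*I)
q(K) = -6 (q(K) = -6 + (K - K)*(K - 3) = -6 + 0*(-3 + K) = -6 + 0 = -6)
q(N)**2 = (-6)**2 = 36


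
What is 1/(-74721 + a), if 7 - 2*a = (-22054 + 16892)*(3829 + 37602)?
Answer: 2/213717387 ≈ 9.3581e-9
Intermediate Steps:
a = 213866829/2 (a = 7/2 - (-22054 + 16892)*(3829 + 37602)/2 = 7/2 - (-2581)*41431 = 7/2 - 1/2*(-213866822) = 7/2 + 106933411 = 213866829/2 ≈ 1.0693e+8)
1/(-74721 + a) = 1/(-74721 + 213866829/2) = 1/(213717387/2) = 2/213717387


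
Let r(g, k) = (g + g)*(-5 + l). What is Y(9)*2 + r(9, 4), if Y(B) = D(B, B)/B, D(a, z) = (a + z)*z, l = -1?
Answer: -72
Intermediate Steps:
D(a, z) = z*(a + z)
Y(B) = 2*B (Y(B) = (B*(B + B))/B = (B*(2*B))/B = (2*B**2)/B = 2*B)
r(g, k) = -12*g (r(g, k) = (g + g)*(-5 - 1) = (2*g)*(-6) = -12*g)
Y(9)*2 + r(9, 4) = (2*9)*2 - 12*9 = 18*2 - 108 = 36 - 108 = -72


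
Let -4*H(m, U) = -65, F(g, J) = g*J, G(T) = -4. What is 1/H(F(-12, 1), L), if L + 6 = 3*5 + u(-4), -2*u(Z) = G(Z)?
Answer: 4/65 ≈ 0.061538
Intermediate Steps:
u(Z) = 2 (u(Z) = -½*(-4) = 2)
F(g, J) = J*g
L = 11 (L = -6 + (3*5 + 2) = -6 + (15 + 2) = -6 + 17 = 11)
H(m, U) = 65/4 (H(m, U) = -¼*(-65) = 65/4)
1/H(F(-12, 1), L) = 1/(65/4) = 4/65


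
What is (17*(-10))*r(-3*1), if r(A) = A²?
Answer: -1530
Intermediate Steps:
(17*(-10))*r(-3*1) = (17*(-10))*(-3*1)² = -170*(-3)² = -170*9 = -1530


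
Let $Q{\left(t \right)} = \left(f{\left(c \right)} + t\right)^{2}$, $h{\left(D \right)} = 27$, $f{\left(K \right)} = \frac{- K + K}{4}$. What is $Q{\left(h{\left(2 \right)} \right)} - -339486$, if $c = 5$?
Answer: $340215$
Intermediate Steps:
$f{\left(K \right)} = 0$ ($f{\left(K \right)} = 0 \cdot \frac{1}{4} = 0$)
$Q{\left(t \right)} = t^{2}$ ($Q{\left(t \right)} = \left(0 + t\right)^{2} = t^{2}$)
$Q{\left(h{\left(2 \right)} \right)} - -339486 = 27^{2} - -339486 = 729 + 339486 = 340215$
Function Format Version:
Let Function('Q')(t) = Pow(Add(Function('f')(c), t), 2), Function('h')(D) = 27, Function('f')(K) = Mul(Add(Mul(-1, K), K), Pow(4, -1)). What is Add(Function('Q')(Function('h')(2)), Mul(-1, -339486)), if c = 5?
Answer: 340215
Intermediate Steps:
Function('f')(K) = 0 (Function('f')(K) = Mul(0, Rational(1, 4)) = 0)
Function('Q')(t) = Pow(t, 2) (Function('Q')(t) = Pow(Add(0, t), 2) = Pow(t, 2))
Add(Function('Q')(Function('h')(2)), Mul(-1, -339486)) = Add(Pow(27, 2), Mul(-1, -339486)) = Add(729, 339486) = 340215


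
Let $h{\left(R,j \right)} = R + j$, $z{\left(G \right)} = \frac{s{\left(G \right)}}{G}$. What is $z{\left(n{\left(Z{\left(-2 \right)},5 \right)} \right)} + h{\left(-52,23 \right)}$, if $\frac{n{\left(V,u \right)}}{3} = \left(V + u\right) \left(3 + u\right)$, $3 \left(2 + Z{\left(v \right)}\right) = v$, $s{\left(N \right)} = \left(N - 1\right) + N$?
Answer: $- \frac{1513}{56} \approx -27.018$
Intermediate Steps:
$s{\left(N \right)} = -1 + 2 N$ ($s{\left(N \right)} = \left(-1 + N\right) + N = -1 + 2 N$)
$Z{\left(v \right)} = -2 + \frac{v}{3}$
$n{\left(V,u \right)} = 3 \left(3 + u\right) \left(V + u\right)$ ($n{\left(V,u \right)} = 3 \left(V + u\right) \left(3 + u\right) = 3 \left(3 + u\right) \left(V + u\right)$)
$z{\left(G \right)} = \frac{-1 + 2 G}{G}$
$z{\left(n{\left(Z{\left(-2 \right)},5 \right)} \right)} + h{\left(-52,23 \right)} = \left(2 - \frac{1}{3 \cdot 5^{2} + 9 \left(-2 + \frac{1}{3} \left(-2\right)\right) + 9 \cdot 5 + 3 \left(-2 + \frac{1}{3} \left(-2\right)\right) 5}\right) + \left(-52 + 23\right) = \left(2 - \frac{1}{3 \cdot 25 + 9 \left(-2 - \frac{2}{3}\right) + 45 + 3 \left(-2 - \frac{2}{3}\right) 5}\right) - 29 = \left(2 - \frac{1}{75 + 9 \left(- \frac{8}{3}\right) + 45 + 3 \left(- \frac{8}{3}\right) 5}\right) - 29 = \left(2 - \frac{1}{75 - 24 + 45 - 40}\right) - 29 = \left(2 - \frac{1}{56}\right) - 29 = \frac{111}{56} - 29 = - \frac{1513}{56}$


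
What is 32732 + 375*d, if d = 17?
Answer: 39107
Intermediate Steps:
32732 + 375*d = 32732 + 375*17 = 32732 + 6375 = 39107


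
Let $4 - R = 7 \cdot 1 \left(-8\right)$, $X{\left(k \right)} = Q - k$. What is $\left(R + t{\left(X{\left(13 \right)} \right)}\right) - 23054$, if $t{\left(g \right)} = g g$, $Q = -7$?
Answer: $-22594$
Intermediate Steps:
$X{\left(k \right)} = -7 - k$
$R = 60$ ($R = 4 - 7 \cdot 1 \left(-8\right) = 4 - 7 \left(-8\right) = 4 - -56 = 4 + 56 = 60$)
$t{\left(g \right)} = g^{2}$
$\left(R + t{\left(X{\left(13 \right)} \right)}\right) - 23054 = \left(60 + \left(-7 - 13\right)^{2}\right) - 23054 = \left(60 + \left(-20\right)^{2}\right) - 23054 = \left(60 + 400\right) - 23054 = 460 - 23054 = -22594$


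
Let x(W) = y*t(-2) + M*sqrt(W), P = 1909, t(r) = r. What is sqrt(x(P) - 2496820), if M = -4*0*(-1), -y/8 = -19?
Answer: 2*I*sqrt(624281) ≈ 1580.2*I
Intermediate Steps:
y = 152 (y = -8*(-19) = 152)
M = 0 (M = 0*(-1) = 0)
x(W) = -304 (x(W) = 152*(-2) + 0*sqrt(W) = -304 + 0 = -304)
sqrt(x(P) - 2496820) = sqrt(-304 - 2496820) = sqrt(-2497124) = 2*I*sqrt(624281)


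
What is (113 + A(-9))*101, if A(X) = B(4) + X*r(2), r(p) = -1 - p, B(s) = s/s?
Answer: 14241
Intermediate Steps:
B(s) = 1
A(X) = 1 - 3*X (A(X) = 1 + X*(-1 - 1*2) = 1 + X*(-1 - 2) = 1 + X*(-3) = 1 - 3*X)
(113 + A(-9))*101 = (113 + (1 - 3*(-9)))*101 = (113 + (1 + 27))*101 = (113 + 28)*101 = 141*101 = 14241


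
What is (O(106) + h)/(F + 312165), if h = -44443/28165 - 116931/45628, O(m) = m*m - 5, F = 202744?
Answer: 14427778628401/661716054051580 ≈ 0.021804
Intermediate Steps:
O(m) = -5 + m² (O(m) = m² - 5 = -5 + m²)
h = -5321206819/1285112620 (h = -44443*1/28165 - 116931*1/45628 = -44443/28165 - 116931/45628 = -5321206819/1285112620 ≈ -4.1407)
(O(106) + h)/(F + 312165) = ((-5 + 106²) - 5321206819/1285112620)/(202744 + 312165) = ((-5 + 11236) - 5321206819/1285112620)/514909 = (11231 - 5321206819/1285112620)*(1/514909) = (14427778628401/1285112620)*(1/514909) = 14427778628401/661716054051580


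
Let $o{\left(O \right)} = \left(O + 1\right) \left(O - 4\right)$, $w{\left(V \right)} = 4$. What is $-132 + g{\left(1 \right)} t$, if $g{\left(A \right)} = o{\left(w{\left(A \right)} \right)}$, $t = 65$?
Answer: $-132$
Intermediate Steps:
$o{\left(O \right)} = \left(1 + O\right) \left(-4 + O\right)$
$g{\left(A \right)} = 0$ ($g{\left(A \right)} = -4 + 4^{2} - 12 = -4 + 16 - 12 = 0$)
$-132 + g{\left(1 \right)} t = -132 + 0 \cdot 65 = -132 + 0 = -132$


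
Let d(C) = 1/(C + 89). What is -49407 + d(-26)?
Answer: -3112640/63 ≈ -49407.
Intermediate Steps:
d(C) = 1/(89 + C)
-49407 + d(-26) = -49407 + 1/(89 - 26) = -49407 + 1/63 = -3112640/63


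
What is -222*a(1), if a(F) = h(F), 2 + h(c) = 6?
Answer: -888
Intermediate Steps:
h(c) = 4 (h(c) = -2 + 6 = 4)
a(F) = 4
-222*a(1) = -222*4 = -888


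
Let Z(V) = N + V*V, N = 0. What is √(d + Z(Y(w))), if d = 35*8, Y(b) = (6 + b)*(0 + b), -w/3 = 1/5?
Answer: √181561/25 ≈ 17.044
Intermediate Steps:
w = -⅗ (w = -3/5 = -3*⅕ = -⅗ ≈ -0.60000)
Y(b) = b*(6 + b) (Y(b) = (6 + b)*b = b*(6 + b))
d = 280
Z(V) = V² (Z(V) = 0 + V*V = 0 + V² = V²)
√(d + Z(Y(w))) = √(280 + (-3*(6 - ⅗)/5)²) = √(280 + (-⅗*27/5)²) = √(280 + (-81/25)²) = √(280 + 6561/625) = √(181561/625) = √181561/25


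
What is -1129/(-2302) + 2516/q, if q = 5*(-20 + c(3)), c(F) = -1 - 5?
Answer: -2822531/149630 ≈ -18.863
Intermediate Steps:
c(F) = -6
q = -130 (q = 5*(-20 - 6) = 5*(-26) = -130)
-1129/(-2302) + 2516/q = -1129/(-2302) + 2516/(-130) = -1129*(-1/2302) + 2516*(-1/130) = 1129/2302 - 1258/65 = -2822531/149630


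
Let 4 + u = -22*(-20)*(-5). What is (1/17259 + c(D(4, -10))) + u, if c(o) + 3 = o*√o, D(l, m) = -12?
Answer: -38090612/17259 - 24*I*√3 ≈ -2207.0 - 41.569*I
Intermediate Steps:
c(o) = -3 + o^(3/2) (c(o) = -3 + o*√o = -3 + o^(3/2))
u = -2204 (u = -4 - 22*(-20)*(-5) = -4 + 440*(-5) = -4 - 2200 = -2204)
(1/17259 + c(D(4, -10))) + u = (1/17259 + (-3 + (-12)^(3/2))) - 2204 = (1/17259 + (-3 - 24*I*√3)) - 2204 = (-51776/17259 - 24*I*√3) - 2204 = -38090612/17259 - 24*I*√3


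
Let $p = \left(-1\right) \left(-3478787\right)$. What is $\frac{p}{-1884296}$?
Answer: $- \frac{3478787}{1884296} \approx -1.8462$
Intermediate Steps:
$p = 3478787$
$\frac{p}{-1884296} = \frac{3478787}{-1884296} = 3478787 \left(- \frac{1}{1884296}\right) = - \frac{3478787}{1884296}$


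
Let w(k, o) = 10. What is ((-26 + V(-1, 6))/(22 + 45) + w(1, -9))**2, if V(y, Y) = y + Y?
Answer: 421201/4489 ≈ 93.830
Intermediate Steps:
V(y, Y) = Y + y
((-26 + V(-1, 6))/(22 + 45) + w(1, -9))**2 = ((-26 + (6 - 1))/(22 + 45) + 10)**2 = ((-26 + 5)/67 + 10)**2 = (-21*1/67 + 10)**2 = (-21/67 + 10)**2 = (649/67)**2 = 421201/4489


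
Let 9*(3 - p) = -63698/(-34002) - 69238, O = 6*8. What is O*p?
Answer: 18840678656/51003 ≈ 3.6940e+5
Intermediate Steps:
O = 48
p = 1177542416/153009 (p = 3 - (-63698/(-34002) - 69238)/9 = 3 - (-63698*(-1/34002) - 69238)/9 = 3 - (31849/17001 - 69238)/9 = 3 - ⅑*(-1177083389/17001) = 3 + 1177083389/153009 = 1177542416/153009 ≈ 7695.9)
O*p = 48*(1177542416/153009) = 18840678656/51003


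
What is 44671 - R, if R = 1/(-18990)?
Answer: 848302291/18990 ≈ 44671.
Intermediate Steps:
R = -1/18990 ≈ -5.2659e-5
44671 - R = 44671 - 1*(-1/18990) = 44671 + 1/18990 = 848302291/18990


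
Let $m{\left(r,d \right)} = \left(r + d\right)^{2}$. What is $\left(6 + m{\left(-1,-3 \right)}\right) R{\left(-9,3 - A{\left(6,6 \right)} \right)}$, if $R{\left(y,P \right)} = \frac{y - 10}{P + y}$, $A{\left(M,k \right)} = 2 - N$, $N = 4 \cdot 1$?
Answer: $\frac{209}{2} \approx 104.5$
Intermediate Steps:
$N = 4$
$m{\left(r,d \right)} = \left(d + r\right)^{2}$
$A{\left(M,k \right)} = -2$ ($A{\left(M,k \right)} = 2 - 4 = -2$)
$R{\left(y,P \right)} = \frac{-10 + y}{P + y}$
$\left(6 + m{\left(-1,-3 \right)}\right) R{\left(-9,3 - A{\left(6,6 \right)} \right)} = \left(6 + \left(-3 - 1\right)^{2}\right) \frac{-10 - 9}{\left(3 - -2\right) - 9} = \left(6 + \left(-4\right)^{2}\right) \frac{1}{\left(3 + 2\right) - 9} \left(-19\right) = \left(6 + 16\right) \frac{1}{5 - 9} \left(-19\right) = 22 \frac{1}{-4} \left(-19\right) = 22 \left(\left(- \frac{1}{4}\right) \left(-19\right)\right) = 22 \cdot \frac{19}{4} = \frac{209}{2}$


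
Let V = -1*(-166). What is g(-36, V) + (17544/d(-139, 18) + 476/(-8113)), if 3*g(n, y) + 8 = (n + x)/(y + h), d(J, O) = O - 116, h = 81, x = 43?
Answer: -402518461/2214849 ≈ -181.74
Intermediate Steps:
d(J, O) = -116 + O
V = 166
g(n, y) = -8/3 + (43 + n)/(3*(81 + y)) (g(n, y) = -8/3 + ((n + 43)/(y + 81))/3 = -8/3 + ((43 + n)/(81 + y))/3 = -8/3 + (43 + n)/(3*(81 + y)))
g(-36, V) + (17544/d(-139, 18) + 476/(-8113)) = (-605 - 36 - 8*166)/(3*(81 + 166)) + (17544/(-116 + 18) + 476/(-8113)) = (⅓)*(-605 - 36 - 1328)/247 + (17544/(-98) + 476*(-1/8113)) = (⅓)*(1/247)*(-1969) + (17544*(-1/98) - 68/1159) = -1969/741 + (-8772/49 - 68/1159) = -1969/741 - 10170080/56791 = -402518461/2214849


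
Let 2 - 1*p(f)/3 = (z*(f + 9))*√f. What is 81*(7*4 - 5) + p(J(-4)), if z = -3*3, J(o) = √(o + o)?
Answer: 1869 + 108*(-1)^(¾)*2^(¼) + 243*(-1)^(¼)*2^(¾) ≈ 2067.2 + 379.79*I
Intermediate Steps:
J(o) = √2*√o (J(o) = √(2*o) = √2*√o)
z = -9
p(f) = 6 - 3*√f*(-81 - 9*f) (p(f) = 6 - 3*(-9*(f + 9))*√f = 6 - 3*(-9*(9 + f))*√f = 6 - 3*(-81 - 9*f)*√f = 6 - 3*√f*(-81 - 9*f))
81*(7*4 - 5) + p(J(-4)) = 81*(7*4 - 5) + (6 + 27*(√2*√(-4))^(3/2) + 243*√(√2*√(-4))) = 81*(28 - 5) + (6 + 27*(√2*(2*I))^(3/2) + 243*√(√2*(2*I))) = 81*23 + (6 + 27*(2*I*√2)^(3/2) + 243*√(2*I*√2)) = 1863 + (6 + 27*(4*2^(¼)*I^(3/2)) + 243*(2^(¾)*√I)) = 1863 + (6 + 108*2^(¼)*I^(3/2) + 243*2^(¾)*√I) = 1869 + 108*2^(¼)*I^(3/2) + 243*2^(¾)*√I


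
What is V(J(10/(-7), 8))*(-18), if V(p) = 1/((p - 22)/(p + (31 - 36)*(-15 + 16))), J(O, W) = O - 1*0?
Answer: -405/82 ≈ -4.9390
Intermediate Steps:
J(O, W) = O (J(O, W) = O + 0 = O)
V(p) = (-5 + p)/(-22 + p) (V(p) = 1/((-22 + p)/(p - 5*1)) = 1/((-22 + p)/(p - 5)) = 1/((-22 + p)/(-5 + p)) = (-5 + p)/(-22 + p))
V(J(10/(-7), 8))*(-18) = ((-5 + 10/(-7))/(-22 + 10/(-7)))*(-18) = ((-5 + 10*(-⅐))/(-22 + 10*(-⅐)))*(-18) = ((-5 - 10/7)/(-22 - 10/7))*(-18) = (-45/7/(-164/7))*(-18) = -7/164*(-45/7)*(-18) = (45/164)*(-18) = -405/82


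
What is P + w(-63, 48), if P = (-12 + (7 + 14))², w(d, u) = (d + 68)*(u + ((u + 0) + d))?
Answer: 246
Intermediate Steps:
w(d, u) = (68 + d)*(d + 2*u) (w(d, u) = (68 + d)*(u + (u + d)) = (68 + d)*(u + (d + u)) = (68 + d)*(d + 2*u))
P = 81 (P = (-12 + 21)² = 9² = 81)
P + w(-63, 48) = 81 + ((-63)² + 68*(-63) + 136*48 + 2*(-63)*48) = 81 + (3969 - 4284 + 6528 - 6048) = 81 + 165 = 246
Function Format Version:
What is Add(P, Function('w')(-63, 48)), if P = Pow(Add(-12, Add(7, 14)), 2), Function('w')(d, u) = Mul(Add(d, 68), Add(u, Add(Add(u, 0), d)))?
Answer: 246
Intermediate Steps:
Function('w')(d, u) = Mul(Add(68, d), Add(d, Mul(2, u))) (Function('w')(d, u) = Mul(Add(68, d), Add(u, Add(u, d))) = Mul(Add(68, d), Add(u, Add(d, u))) = Mul(Add(68, d), Add(d, Mul(2, u))))
P = 81 (P = Pow(Add(-12, 21), 2) = Pow(9, 2) = 81)
Add(P, Function('w')(-63, 48)) = Add(81, Add(Pow(-63, 2), Mul(68, -63), Mul(136, 48), Mul(2, -63, 48))) = Add(81, Add(3969, -4284, 6528, -6048)) = Add(81, 165) = 246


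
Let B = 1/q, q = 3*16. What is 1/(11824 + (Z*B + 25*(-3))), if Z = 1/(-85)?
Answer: 4080/47935919 ≈ 8.5114e-5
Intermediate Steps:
Z = -1/85 (Z = 1*(-1/85) = -1/85 ≈ -0.011765)
q = 48
B = 1/48 ≈ 0.020833
1/(11824 + (Z*B + 25*(-3))) = 1/(11824 + (-1/85*1/48 + 25*(-3))) = 1/(11824 + (-1/4080 - 75)) = 1/(11824 - 306001/4080) = 1/(47935919/4080) = 4080/47935919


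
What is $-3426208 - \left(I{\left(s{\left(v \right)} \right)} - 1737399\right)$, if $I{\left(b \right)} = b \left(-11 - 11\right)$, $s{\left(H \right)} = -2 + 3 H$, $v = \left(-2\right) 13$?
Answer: $-1690569$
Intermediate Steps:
$v = -26$
$I{\left(b \right)} = - 22 b$ ($I{\left(b \right)} = b \left(-22\right) = - 22 b$)
$-3426208 - \left(I{\left(s{\left(v \right)} \right)} - 1737399\right) = -3426208 - \left(- 22 \left(-2 + 3 \left(-26\right)\right) - 1737399\right) = -3426208 - \left(- 22 \left(-2 - 78\right) - 1737399\right) = -3426208 - \left(\left(-22\right) \left(-80\right) - 1737399\right) = -3426208 - \left(1760 - 1737399\right) = -3426208 - -1735639 = -3426208 + 1735639 = -1690569$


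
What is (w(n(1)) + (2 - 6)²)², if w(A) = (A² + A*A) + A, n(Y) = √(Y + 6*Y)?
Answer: 907 + 60*√7 ≈ 1065.7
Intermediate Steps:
n(Y) = √7*√Y (n(Y) = √(7*Y) = √7*√Y)
w(A) = A + 2*A² (w(A) = (A² + A²) + A = 2*A² + A = A + 2*A²)
(w(n(1)) + (2 - 6)²)² = ((√7*√1)*(1 + 2*(√7*√1)) + (2 - 6)²)² = ((√7*1)*(1 + 2*(√7*1)) + (-4)²)² = (√7*(1 + 2*√7) + 16)² = (16 + √7*(1 + 2*√7))²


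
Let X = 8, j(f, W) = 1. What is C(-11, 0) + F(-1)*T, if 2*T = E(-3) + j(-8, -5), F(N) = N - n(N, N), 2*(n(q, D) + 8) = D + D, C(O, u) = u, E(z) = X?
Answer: 36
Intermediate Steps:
E(z) = 8
n(q, D) = -8 + D (n(q, D) = -8 + (D + D)/2 = -8 + (2*D)/2 = -8 + D)
F(N) = 8 (F(N) = N - (-8 + N) = N + (8 - N) = 8)
T = 9/2 (T = (8 + 1)/2 = (1/2)*9 = 9/2 ≈ 4.5000)
C(-11, 0) + F(-1)*T = 0 + 8*(9/2) = 0 + 36 = 36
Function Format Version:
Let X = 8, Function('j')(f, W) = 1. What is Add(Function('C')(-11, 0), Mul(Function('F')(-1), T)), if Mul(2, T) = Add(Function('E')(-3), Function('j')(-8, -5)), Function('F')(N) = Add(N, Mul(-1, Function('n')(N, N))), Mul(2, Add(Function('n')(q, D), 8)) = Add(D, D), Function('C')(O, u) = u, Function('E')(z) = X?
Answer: 36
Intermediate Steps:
Function('E')(z) = 8
Function('n')(q, D) = Add(-8, D) (Function('n')(q, D) = Add(-8, Mul(Rational(1, 2), Add(D, D))) = Add(-8, Mul(Rational(1, 2), Mul(2, D))) = Add(-8, D))
Function('F')(N) = 8 (Function('F')(N) = Add(N, Mul(-1, Add(-8, N))) = Add(N, Add(8, Mul(-1, N))) = 8)
T = Rational(9, 2) (T = Mul(Rational(1, 2), Add(8, 1)) = Mul(Rational(1, 2), 9) = Rational(9, 2) ≈ 4.5000)
Add(Function('C')(-11, 0), Mul(Function('F')(-1), T)) = Add(0, Mul(8, Rational(9, 2))) = Add(0, 36) = 36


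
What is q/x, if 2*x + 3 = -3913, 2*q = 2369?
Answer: -2369/3916 ≈ -0.60495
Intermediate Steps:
q = 2369/2 (q = (½)*2369 = 2369/2 ≈ 1184.5)
x = -1958 (x = -3/2 + (½)*(-3913) = -3/2 - 3913/2 = -1958)
q/x = (2369/2)/(-1958) = (2369/2)*(-1/1958) = -2369/3916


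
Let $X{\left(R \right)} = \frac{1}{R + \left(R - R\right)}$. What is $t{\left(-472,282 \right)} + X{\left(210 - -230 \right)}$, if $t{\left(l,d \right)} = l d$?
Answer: $- \frac{58565759}{440} \approx -1.331 \cdot 10^{5}$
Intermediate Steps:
$t{\left(l,d \right)} = d l$
$X{\left(R \right)} = \frac{1}{R}$ ($X{\left(R \right)} = \frac{1}{R + 0} = \frac{1}{R}$)
$t{\left(-472,282 \right)} + X{\left(210 - -230 \right)} = 282 \left(-472\right) + \frac{1}{210 - -230} = -133104 + \frac{1}{210 + 230} = -133104 + \frac{1}{440} = - \frac{58565759}{440}$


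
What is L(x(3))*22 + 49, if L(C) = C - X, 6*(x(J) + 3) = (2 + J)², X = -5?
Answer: 554/3 ≈ 184.67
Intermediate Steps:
x(J) = -3 + (2 + J)²/6
L(C) = 5 + C (L(C) = C - 1*(-5) = C + 5 = 5 + C)
L(x(3))*22 + 49 = (5 + (-3 + (2 + 3)²/6))*22 + 49 = (5 + (-3 + (⅙)*5²))*22 + 49 = (5 + (-3 + (⅙)*25))*22 + 49 = (5 + (-3 + 25/6))*22 + 49 = (5 + 7/6)*22 + 49 = (37/6)*22 + 49 = 407/3 + 49 = 554/3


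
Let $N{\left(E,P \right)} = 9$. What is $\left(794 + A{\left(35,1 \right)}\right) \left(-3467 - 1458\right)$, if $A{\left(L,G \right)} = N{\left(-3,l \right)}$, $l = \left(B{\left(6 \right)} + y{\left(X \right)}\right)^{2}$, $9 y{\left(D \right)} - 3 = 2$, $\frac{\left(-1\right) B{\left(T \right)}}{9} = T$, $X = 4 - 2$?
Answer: $-3954775$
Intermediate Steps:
$X = 2$
$B{\left(T \right)} = - 9 T$
$y{\left(D \right)} = \frac{5}{9}$ ($y{\left(D \right)} = \frac{1}{3} + \frac{1}{9} \cdot 2 = \frac{1}{3} + \frac{2}{9} = \frac{5}{9}$)
$l = \frac{231361}{81}$ ($l = \left(\left(-9\right) 6 + \frac{5}{9}\right)^{2} = \left(-54 + \frac{5}{9}\right)^{2} = \left(- \frac{481}{9}\right)^{2} = \frac{231361}{81} \approx 2856.3$)
$A{\left(L,G \right)} = 9$
$\left(794 + A{\left(35,1 \right)}\right) \left(-3467 - 1458\right) = \left(794 + 9\right) \left(-3467 - 1458\right) = 803 \left(-4925\right) = -3954775$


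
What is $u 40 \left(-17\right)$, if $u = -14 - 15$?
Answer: $19720$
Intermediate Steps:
$u = -29$ ($u = -14 - 15 = -29$)
$u 40 \left(-17\right) = \left(-29\right) 40 \left(-17\right) = \left(-1160\right) \left(-17\right) = 19720$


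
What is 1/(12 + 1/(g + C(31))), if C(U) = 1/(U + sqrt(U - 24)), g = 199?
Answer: 453690193/5446561794 - sqrt(7)/5446561794 ≈ 0.083298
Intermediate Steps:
C(U) = 1/(U + sqrt(-24 + U))
1/(12 + 1/(g + C(31))) = 1/(12 + 1/(199 + 1/(31 + sqrt(-24 + 31)))) = 1/(12 + 1/(199 + 1/(31 + sqrt(7))))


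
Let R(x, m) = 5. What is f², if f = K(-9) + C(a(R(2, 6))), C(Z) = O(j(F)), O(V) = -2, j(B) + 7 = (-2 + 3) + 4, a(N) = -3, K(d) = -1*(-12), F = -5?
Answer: 100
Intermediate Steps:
K(d) = 12
j(B) = -2 (j(B) = -7 + ((-2 + 3) + 4) = -7 + (1 + 4) = -7 + 5 = -2)
C(Z) = -2
f = 10 (f = 12 - 2 = 10)
f² = 10² = 100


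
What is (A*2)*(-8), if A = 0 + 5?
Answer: -80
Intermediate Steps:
A = 5
(A*2)*(-8) = (5*2)*(-8) = 10*(-8) = -80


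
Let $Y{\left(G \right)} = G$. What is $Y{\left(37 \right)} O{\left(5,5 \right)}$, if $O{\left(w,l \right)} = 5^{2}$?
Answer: $925$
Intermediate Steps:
$O{\left(w,l \right)} = 25$
$Y{\left(37 \right)} O{\left(5,5 \right)} = 37 \cdot 25 = 925$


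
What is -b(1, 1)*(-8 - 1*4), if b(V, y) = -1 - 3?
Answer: -48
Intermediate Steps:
b(V, y) = -4
-b(1, 1)*(-8 - 1*4) = -(-4)*(-8 - 1*4) = -(-4)*(-8 - 4) = -(-4)*(-12) = -1*48 = -48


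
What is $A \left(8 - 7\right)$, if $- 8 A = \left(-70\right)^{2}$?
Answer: $- \frac{1225}{2} \approx -612.5$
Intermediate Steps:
$A = - \frac{1225}{2}$ ($A = - \frac{\left(-70\right)^{2}}{8} = \left(- \frac{1}{8}\right) 4900 = - \frac{1225}{2} \approx -612.5$)
$A \left(8 - 7\right) = - \frac{1225 \left(8 - 7\right)}{2} = \left(- \frac{1225}{2}\right) 1 = - \frac{1225}{2}$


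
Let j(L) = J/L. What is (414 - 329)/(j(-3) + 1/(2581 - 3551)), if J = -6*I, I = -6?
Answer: -82450/11641 ≈ -7.0827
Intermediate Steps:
J = 36 (J = -6*(-6) = 36)
j(L) = 36/L
(414 - 329)/(j(-3) + 1/(2581 - 3551)) = (414 - 329)/(36/(-3) + 1/(2581 - 3551)) = 85/(36*(-1/3) + 1/(-970)) = 85/(-12 - 1/970) = 85/(-11641/970) = 85*(-970/11641) = -82450/11641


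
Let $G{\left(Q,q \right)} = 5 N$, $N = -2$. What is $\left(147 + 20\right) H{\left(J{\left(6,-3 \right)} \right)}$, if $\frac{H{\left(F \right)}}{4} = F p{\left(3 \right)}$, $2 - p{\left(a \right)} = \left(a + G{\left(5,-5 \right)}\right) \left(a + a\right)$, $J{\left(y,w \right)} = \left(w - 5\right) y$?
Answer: $-1410816$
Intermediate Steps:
$G{\left(Q,q \right)} = -10$ ($G{\left(Q,q \right)} = 5 \left(-2\right) = -10$)
$J{\left(y,w \right)} = y \left(-5 + w\right)$ ($J{\left(y,w \right)} = \left(-5 + w\right) y = y \left(-5 + w\right)$)
$p{\left(a \right)} = 2 - 2 a \left(-10 + a\right)$ ($p{\left(a \right)} = 2 - \left(a - 10\right) \left(a + a\right) = 2 - \left(-10 + a\right) 2 a = 2 - 2 a \left(-10 + a\right)$)
$H{\left(F \right)} = 176 F$ ($H{\left(F \right)} = 4 F \left(2 - 2 \cdot 3^{2} + 20 \cdot 3\right) = 4 F \left(2 - 18 + 60\right) = 4 F 44 = 4 \cdot 44 F = 176 F$)
$\left(147 + 20\right) H{\left(J{\left(6,-3 \right)} \right)} = \left(147 + 20\right) 176 \cdot 6 \left(-5 - 3\right) = 167 \cdot 176 \cdot 6 \left(-8\right) = 167 \cdot 176 \left(-48\right) = 167 \left(-8448\right) = -1410816$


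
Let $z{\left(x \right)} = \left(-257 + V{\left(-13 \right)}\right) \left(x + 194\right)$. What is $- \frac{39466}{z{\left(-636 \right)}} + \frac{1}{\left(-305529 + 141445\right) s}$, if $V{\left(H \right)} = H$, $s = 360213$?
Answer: $- \frac{11434536394103}{34576536086820} \approx -0.3307$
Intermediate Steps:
$z{\left(x \right)} = -52380 - 270 x$ ($z{\left(x \right)} = \left(-257 - 13\right) \left(x + 194\right) = - 270 \left(194 + x\right) = -52380 - 270 x$)
$- \frac{39466}{z{\left(-636 \right)}} + \frac{1}{\left(-305529 + 141445\right) s} = - \frac{39466}{-52380 - -171720} + \frac{1}{\left(-305529 + 141445\right) 360213} = - \frac{39466}{-52380 + 171720} + \frac{1}{-164084} \cdot \frac{1}{360213} = - \frac{39466}{119340} - \frac{1}{59105189892} = \left(-39466\right) \frac{1}{119340} - \frac{1}{59105189892} = - \frac{19733}{59670} - \frac{1}{59105189892} = - \frac{11434536394103}{34576536086820}$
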